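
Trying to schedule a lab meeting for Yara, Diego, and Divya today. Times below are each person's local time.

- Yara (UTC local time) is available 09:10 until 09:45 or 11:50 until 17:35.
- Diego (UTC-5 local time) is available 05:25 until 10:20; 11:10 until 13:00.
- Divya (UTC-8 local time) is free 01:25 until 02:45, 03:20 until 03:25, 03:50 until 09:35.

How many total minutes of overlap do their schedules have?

Yara in UTC: 09:10-09:45, 11:50-17:35.
Diego in UTC: 10:25-15:20, 16:10-18:00 (add 5h to convert from UTC-5).
Divya in UTC: 09:25-10:45, 11:20-11:25, 11:50-17:35 (add 8h to convert from UTC-8).
Yara ∩ Diego: 11:50-15:20, 16:10-17:35.
Yara ∩ Diego ∩ Divya: 11:50-15:20, 16:10-17:35.
Summing the common windows: 210 + 85 = 295 minutes.

295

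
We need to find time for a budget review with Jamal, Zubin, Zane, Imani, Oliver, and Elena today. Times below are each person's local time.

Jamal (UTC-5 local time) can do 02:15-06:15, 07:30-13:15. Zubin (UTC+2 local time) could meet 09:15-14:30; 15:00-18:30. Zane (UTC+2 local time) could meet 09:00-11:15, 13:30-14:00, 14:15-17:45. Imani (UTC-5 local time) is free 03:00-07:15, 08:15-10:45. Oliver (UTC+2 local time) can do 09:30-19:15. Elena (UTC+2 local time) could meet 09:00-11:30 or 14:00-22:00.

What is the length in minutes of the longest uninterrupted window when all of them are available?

150

Jamal in UTC: 07:15-11:15, 12:30-18:15 (add 5h to convert from UTC-5).
Zubin in UTC: 07:15-12:30, 13:00-16:30 (subtract 2h to convert from UTC+2).
Zane in UTC: 07:00-09:15, 11:30-12:00, 12:15-15:45 (subtract 2h to convert from UTC+2).
Imani in UTC: 08:00-12:15, 13:15-15:45 (add 5h to convert from UTC-5).
Oliver in UTC: 07:30-17:15 (subtract 2h to convert from UTC+2).
Elena in UTC: 07:00-09:30, 12:00-20:00 (subtract 2h to convert from UTC+2).
Jamal ∩ Zubin: 07:15-11:15, 13:00-16:30.
Jamal ∩ Zubin ∩ Zane: 07:15-09:15, 13:00-15:45.
Jamal ∩ Zubin ∩ Zane ∩ Imani: 08:00-09:15, 13:15-15:45.
Jamal ∩ Zubin ∩ Zane ∩ Imani ∩ Oliver: 08:00-09:15, 13:15-15:45.
Jamal ∩ Zubin ∩ Zane ∩ Imani ∩ Oliver ∩ Elena: 08:00-09:15, 13:15-15:45.
The longest is 13:15-15:45 at 150 minutes.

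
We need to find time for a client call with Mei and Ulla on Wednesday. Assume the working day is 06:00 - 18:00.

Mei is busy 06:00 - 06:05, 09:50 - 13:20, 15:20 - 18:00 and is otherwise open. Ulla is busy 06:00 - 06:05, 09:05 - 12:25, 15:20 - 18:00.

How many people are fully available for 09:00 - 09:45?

Mei free: 06:05-09:50, 13:20-15:20 (invert busy blocks within the working day).
Ulla free: 06:05-09:05, 12:25-15:20 (invert busy blocks within the working day).
Mei can make the full 09:00-09:45 slot — that's 1.

1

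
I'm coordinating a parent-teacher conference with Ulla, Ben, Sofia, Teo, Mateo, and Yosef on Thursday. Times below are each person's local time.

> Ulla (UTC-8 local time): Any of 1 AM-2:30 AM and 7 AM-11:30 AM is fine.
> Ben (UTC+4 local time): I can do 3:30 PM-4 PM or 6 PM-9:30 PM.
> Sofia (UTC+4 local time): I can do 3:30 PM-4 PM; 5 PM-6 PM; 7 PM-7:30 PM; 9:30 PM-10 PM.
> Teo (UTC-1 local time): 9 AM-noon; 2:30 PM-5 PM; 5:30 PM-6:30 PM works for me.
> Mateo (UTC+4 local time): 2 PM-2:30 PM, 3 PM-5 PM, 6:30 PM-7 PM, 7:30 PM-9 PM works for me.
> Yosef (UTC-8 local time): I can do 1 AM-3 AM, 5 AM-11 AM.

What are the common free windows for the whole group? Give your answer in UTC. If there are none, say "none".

Ulla in UTC: 09:00-10:30, 15:00-19:30 (add 8h to convert from UTC-8).
Ben in UTC: 11:30-12:00, 14:00-17:30 (subtract 4h to convert from UTC+4).
Sofia in UTC: 11:30-12:00, 13:00-14:00, 15:00-15:30, 17:30-18:00 (subtract 4h to convert from UTC+4).
Teo in UTC: 10:00-13:00, 15:30-18:00, 18:30-19:30 (add 1h to convert from UTC-1).
Mateo in UTC: 10:00-10:30, 11:00-13:00, 14:30-15:00, 15:30-17:00 (subtract 4h to convert from UTC+4).
Yosef in UTC: 09:00-11:00, 13:00-19:00 (add 8h to convert from UTC-8).
Ulla ∩ Ben: 15:00-17:30.
Ulla ∩ Ben ∩ Sofia: 15:00-15:30.
Ulla ∩ Ben ∩ Sofia ∩ Teo: ∅.
Ulla ∩ Ben ∩ Sofia ∩ Teo ∩ Mateo: ∅.
Ulla ∩ Ben ∩ Sofia ∩ Teo ∩ Mateo ∩ Yosef: ∅.
There is no time when everyone is free.

none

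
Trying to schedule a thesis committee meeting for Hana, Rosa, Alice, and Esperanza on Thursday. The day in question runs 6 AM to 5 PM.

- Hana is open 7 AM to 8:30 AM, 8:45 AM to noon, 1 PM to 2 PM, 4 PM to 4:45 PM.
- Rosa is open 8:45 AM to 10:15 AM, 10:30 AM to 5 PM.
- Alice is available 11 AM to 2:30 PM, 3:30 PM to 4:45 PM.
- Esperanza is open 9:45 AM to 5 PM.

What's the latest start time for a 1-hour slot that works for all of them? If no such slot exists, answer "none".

Hana ∩ Rosa: 08:45-10:15, 10:30-12:00, 13:00-14:00, 16:00-16:45.
Hana ∩ Rosa ∩ Alice: 11:00-12:00, 13:00-14:00, 16:00-16:45.
Hana ∩ Rosa ∩ Alice ∩ Esperanza: 11:00-12:00, 13:00-14:00, 16:00-16:45.
The last common window of at least 60 minutes is 13:00-14:00; a 60-minute meeting can start as late as 13:00 and still end by 14:00.

13:00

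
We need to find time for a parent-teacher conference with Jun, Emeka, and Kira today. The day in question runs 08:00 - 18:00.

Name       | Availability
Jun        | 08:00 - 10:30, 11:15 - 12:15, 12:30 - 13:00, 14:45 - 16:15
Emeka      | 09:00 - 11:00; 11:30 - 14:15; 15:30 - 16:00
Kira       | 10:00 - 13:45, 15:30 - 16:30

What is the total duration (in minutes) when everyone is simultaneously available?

135

Jun ∩ Emeka: 09:00-10:30, 11:30-12:15, 12:30-13:00, 15:30-16:00.
Jun ∩ Emeka ∩ Kira: 10:00-10:30, 11:30-12:15, 12:30-13:00, 15:30-16:00.
Summing the common windows: 30 + 45 + 30 + 30 = 135 minutes.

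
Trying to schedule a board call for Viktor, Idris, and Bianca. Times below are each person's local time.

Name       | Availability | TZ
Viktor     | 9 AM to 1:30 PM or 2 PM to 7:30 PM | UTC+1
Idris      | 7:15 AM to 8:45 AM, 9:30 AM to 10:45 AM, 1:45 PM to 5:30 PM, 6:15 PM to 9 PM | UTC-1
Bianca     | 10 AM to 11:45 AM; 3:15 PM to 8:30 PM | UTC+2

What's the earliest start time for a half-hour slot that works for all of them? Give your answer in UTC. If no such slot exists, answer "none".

08:15

Viktor in UTC: 08:00-12:30, 13:00-18:30 (subtract 1h to convert from UTC+1).
Idris in UTC: 08:15-09:45, 10:30-11:45, 14:45-18:30, 19:15-22:00 (add 1h to convert from UTC-1).
Bianca in UTC: 08:00-09:45, 13:15-18:30 (subtract 2h to convert from UTC+2).
Viktor ∩ Idris: 08:15-09:45, 10:30-11:45, 14:45-18:30.
Viktor ∩ Idris ∩ Bianca: 08:15-09:45, 14:45-18:30.
The first common window of at least 30 minutes is 08:15-09:45, so the earliest start is 08:15.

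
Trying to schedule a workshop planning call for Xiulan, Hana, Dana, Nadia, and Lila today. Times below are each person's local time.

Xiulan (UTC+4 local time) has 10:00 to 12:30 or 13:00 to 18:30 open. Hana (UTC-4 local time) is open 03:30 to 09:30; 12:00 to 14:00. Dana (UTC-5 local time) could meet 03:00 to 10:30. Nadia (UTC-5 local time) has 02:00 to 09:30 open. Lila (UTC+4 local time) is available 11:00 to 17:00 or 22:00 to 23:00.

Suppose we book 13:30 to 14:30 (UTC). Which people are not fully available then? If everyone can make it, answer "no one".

Hana, Lila

Xiulan in UTC: 06:00-08:30, 09:00-14:30 (subtract 4h to convert from UTC+4).
Hana in UTC: 07:30-13:30, 16:00-18:00 (add 4h to convert from UTC-4).
Dana in UTC: 08:00-15:30 (add 5h to convert from UTC-5).
Nadia in UTC: 07:00-14:30 (add 5h to convert from UTC-5).
Lila in UTC: 07:00-13:00, 18:00-19:00 (subtract 4h to convert from UTC+4).
Xiulan: free for 13:30-14:30. Hana: not fully free for 13:30-14:30. Dana: free for 13:30-14:30. Nadia: free for 13:30-14:30. Lila: not fully free for 13:30-14:30.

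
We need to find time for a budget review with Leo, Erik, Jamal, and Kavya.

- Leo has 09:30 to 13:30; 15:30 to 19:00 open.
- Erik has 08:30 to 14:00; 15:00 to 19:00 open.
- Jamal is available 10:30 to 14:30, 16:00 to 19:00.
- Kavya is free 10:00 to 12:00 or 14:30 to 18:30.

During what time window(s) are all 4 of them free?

10:30-12:00, 16:00-18:30

Leo ∩ Erik: 09:30-13:30, 15:30-19:00.
Leo ∩ Erik ∩ Jamal: 10:30-13:30, 16:00-19:00.
Leo ∩ Erik ∩ Jamal ∩ Kavya: 10:30-12:00, 16:00-18:30.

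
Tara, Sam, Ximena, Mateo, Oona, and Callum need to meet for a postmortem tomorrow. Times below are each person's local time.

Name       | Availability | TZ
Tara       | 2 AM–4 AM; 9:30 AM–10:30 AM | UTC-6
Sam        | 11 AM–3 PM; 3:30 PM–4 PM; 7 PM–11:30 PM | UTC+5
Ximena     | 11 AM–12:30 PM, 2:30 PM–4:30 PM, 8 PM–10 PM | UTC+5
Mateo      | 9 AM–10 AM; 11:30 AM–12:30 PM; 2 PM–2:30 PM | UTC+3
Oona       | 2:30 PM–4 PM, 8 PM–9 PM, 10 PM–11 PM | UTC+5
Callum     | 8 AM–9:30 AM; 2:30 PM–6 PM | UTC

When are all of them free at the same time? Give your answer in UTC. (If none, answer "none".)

Tara in UTC: 08:00-10:00, 15:30-16:30 (add 6h to convert from UTC-6).
Sam in UTC: 06:00-10:00, 10:30-11:00, 14:00-18:30 (subtract 5h to convert from UTC+5).
Ximena in UTC: 06:00-07:30, 09:30-11:30, 15:00-17:00 (subtract 5h to convert from UTC+5).
Mateo in UTC: 06:00-07:00, 08:30-09:30, 11:00-11:30 (subtract 3h to convert from UTC+3).
Oona in UTC: 09:30-11:00, 15:00-16:00, 17:00-18:00 (subtract 5h to convert from UTC+5).
Callum in UTC: 08:00-09:30, 14:30-18:00.
Tara ∩ Sam: 08:00-10:00, 15:30-16:30.
Tara ∩ Sam ∩ Ximena: 09:30-10:00, 15:30-16:30.
Tara ∩ Sam ∩ Ximena ∩ Mateo: ∅.
Tara ∩ Sam ∩ Ximena ∩ Mateo ∩ Oona: ∅.
Tara ∩ Sam ∩ Ximena ∩ Mateo ∩ Oona ∩ Callum: ∅.
There is no time when everyone is free.

none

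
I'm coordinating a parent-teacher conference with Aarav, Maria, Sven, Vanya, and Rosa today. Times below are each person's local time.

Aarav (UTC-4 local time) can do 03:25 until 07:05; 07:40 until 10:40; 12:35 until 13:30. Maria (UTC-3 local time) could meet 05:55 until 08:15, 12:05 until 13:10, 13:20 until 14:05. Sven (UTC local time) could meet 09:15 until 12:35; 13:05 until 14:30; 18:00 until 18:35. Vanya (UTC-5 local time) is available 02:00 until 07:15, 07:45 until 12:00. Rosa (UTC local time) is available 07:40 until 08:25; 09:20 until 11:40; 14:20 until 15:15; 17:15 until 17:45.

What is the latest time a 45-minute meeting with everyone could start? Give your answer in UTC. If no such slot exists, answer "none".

Aarav in UTC: 07:25-11:05, 11:40-14:40, 16:35-17:30 (add 4h to convert from UTC-4).
Maria in UTC: 08:55-11:15, 15:05-16:10, 16:20-17:05 (add 3h to convert from UTC-3).
Sven in UTC: 09:15-12:35, 13:05-14:30, 18:00-18:35.
Vanya in UTC: 07:00-12:15, 12:45-17:00 (add 5h to convert from UTC-5).
Rosa in UTC: 07:40-08:25, 09:20-11:40, 14:20-15:15, 17:15-17:45.
Aarav ∩ Maria: 08:55-11:05, 16:35-17:05.
Aarav ∩ Maria ∩ Sven: 09:15-11:05.
Aarav ∩ Maria ∩ Sven ∩ Vanya: 09:15-11:05.
Aarav ∩ Maria ∩ Sven ∩ Vanya ∩ Rosa: 09:20-11:05.
Those are the intersection windows.
The last common window of at least 45 minutes is 09:20-11:05; a 45-minute meeting can start as late as 10:20 and still end by 11:05.

10:20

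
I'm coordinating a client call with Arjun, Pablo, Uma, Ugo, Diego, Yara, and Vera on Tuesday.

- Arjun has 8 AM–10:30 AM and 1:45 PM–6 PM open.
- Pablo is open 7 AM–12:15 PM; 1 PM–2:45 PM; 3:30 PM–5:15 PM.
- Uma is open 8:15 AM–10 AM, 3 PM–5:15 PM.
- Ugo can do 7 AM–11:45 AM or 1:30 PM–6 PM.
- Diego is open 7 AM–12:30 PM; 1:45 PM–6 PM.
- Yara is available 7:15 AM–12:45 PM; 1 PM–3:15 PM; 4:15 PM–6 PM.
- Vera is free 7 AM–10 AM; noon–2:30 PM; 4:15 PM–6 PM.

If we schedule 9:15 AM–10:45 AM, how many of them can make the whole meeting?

Pablo, Ugo, Diego, and Yara can make the full 09:15-10:45 slot — that's 4.

4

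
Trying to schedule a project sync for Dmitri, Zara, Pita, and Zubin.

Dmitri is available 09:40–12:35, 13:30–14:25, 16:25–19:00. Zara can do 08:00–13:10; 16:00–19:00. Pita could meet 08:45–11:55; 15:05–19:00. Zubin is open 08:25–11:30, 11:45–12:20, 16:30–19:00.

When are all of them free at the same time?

Dmitri ∩ Zara: 09:40-12:35, 16:25-19:00.
Dmitri ∩ Zara ∩ Pita: 09:40-11:55, 16:25-19:00.
Dmitri ∩ Zara ∩ Pita ∩ Zubin: 09:40-11:30, 11:45-11:55, 16:30-19:00.
So the common availability across everyone is 09:40-11:30, 11:45-11:55, 16:30-19:00.

09:40-11:30, 11:45-11:55, 16:30-19:00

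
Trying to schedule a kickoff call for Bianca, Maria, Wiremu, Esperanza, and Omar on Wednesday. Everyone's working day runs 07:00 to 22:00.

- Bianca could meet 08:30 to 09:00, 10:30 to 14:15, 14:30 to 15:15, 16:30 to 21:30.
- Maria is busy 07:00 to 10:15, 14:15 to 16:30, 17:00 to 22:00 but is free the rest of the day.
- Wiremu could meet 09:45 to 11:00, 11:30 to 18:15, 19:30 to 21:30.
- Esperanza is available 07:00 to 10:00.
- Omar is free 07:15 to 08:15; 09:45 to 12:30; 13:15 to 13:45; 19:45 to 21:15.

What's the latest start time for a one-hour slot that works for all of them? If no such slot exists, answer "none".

none

Bianca free: 08:30-09:00, 10:30-14:15, 14:30-15:15, 16:30-21:30.
Maria free: 10:15-14:15, 16:30-17:00 (invert busy blocks within the working day).
Wiremu free: 09:45-11:00, 11:30-18:15, 19:30-21:30.
Esperanza free: 07:00-10:00.
Omar free: 07:15-08:15, 09:45-12:30, 13:15-13:45, 19:45-21:15.
Bianca ∩ Maria: 10:30-14:15, 16:30-17:00.
Bianca ∩ Maria ∩ Wiremu: 10:30-11:00, 11:30-14:15, 16:30-17:00.
Bianca ∩ Maria ∩ Wiremu ∩ Esperanza: ∅.
Bianca ∩ Maria ∩ Wiremu ∩ Esperanza ∩ Omar: ∅.
There is no time when everyone is free.
No common window is at least 60 minutes long.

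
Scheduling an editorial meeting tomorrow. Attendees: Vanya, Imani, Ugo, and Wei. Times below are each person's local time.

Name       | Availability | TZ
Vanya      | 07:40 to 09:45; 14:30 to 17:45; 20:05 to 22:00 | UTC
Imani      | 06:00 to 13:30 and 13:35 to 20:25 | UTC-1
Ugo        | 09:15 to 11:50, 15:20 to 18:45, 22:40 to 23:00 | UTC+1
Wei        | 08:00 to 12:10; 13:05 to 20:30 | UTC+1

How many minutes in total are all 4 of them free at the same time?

280

Vanya in UTC: 07:40-09:45, 14:30-17:45, 20:05-22:00.
Imani in UTC: 07:00-14:30, 14:35-21:25 (add 1h to convert from UTC-1).
Ugo in UTC: 08:15-10:50, 14:20-17:45, 21:40-22:00 (subtract 1h to convert from UTC+1).
Wei in UTC: 07:00-11:10, 12:05-19:30 (subtract 1h to convert from UTC+1).
Vanya ∩ Imani: 07:40-09:45, 14:35-17:45, 20:05-21:25.
Vanya ∩ Imani ∩ Ugo: 08:15-09:45, 14:35-17:45.
Vanya ∩ Imani ∩ Ugo ∩ Wei: 08:15-09:45, 14:35-17:45.
Summing the common windows: 90 + 190 = 280 minutes.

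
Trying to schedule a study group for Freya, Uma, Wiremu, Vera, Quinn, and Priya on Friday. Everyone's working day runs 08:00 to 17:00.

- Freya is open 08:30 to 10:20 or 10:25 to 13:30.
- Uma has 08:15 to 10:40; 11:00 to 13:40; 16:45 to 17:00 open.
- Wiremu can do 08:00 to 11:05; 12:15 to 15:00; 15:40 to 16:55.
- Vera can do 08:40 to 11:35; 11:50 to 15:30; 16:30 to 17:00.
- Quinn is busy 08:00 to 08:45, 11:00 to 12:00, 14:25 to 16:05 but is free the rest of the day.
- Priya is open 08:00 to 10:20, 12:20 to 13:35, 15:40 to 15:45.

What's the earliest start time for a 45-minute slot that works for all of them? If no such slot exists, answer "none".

Freya free: 08:30-10:20, 10:25-13:30.
Uma free: 08:15-10:40, 11:00-13:40, 16:45-17:00.
Wiremu free: 08:00-11:05, 12:15-15:00, 15:40-16:55.
Vera free: 08:40-11:35, 11:50-15:30, 16:30-17:00.
Quinn free: 08:45-11:00, 12:00-14:25, 16:05-17:00 (invert busy blocks within the working day).
Priya free: 08:00-10:20, 12:20-13:35, 15:40-15:45.
Freya ∩ Uma: 08:30-10:20, 10:25-10:40, 11:00-13:30.
Freya ∩ Uma ∩ Wiremu: 08:30-10:20, 10:25-10:40, 11:00-11:05, 12:15-13:30.
Freya ∩ Uma ∩ Wiremu ∩ Vera: 08:40-10:20, 10:25-10:40, 11:00-11:05, 12:15-13:30.
Freya ∩ Uma ∩ Wiremu ∩ Vera ∩ Quinn: 08:45-10:20, 10:25-10:40, 12:15-13:30.
Freya ∩ Uma ∩ Wiremu ∩ Vera ∩ Quinn ∩ Priya: 08:45-10:20, 12:20-13:30.
The first common window of at least 45 minutes is 08:45-10:20, so the earliest start is 08:45.

08:45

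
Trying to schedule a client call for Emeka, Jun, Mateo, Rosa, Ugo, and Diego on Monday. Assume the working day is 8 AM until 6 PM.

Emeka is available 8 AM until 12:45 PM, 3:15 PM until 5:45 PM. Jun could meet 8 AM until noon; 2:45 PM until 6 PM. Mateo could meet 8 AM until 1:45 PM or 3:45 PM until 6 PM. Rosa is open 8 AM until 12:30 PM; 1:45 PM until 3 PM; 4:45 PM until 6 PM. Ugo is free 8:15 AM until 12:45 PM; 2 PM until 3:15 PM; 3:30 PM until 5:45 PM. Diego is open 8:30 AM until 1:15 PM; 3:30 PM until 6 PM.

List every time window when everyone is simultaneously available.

08:30-12:00, 16:45-17:45

Emeka ∩ Jun: 08:00-12:00, 15:15-17:45.
Emeka ∩ Jun ∩ Mateo: 08:00-12:00, 15:45-17:45.
Emeka ∩ Jun ∩ Mateo ∩ Rosa: 08:00-12:00, 16:45-17:45.
Emeka ∩ Jun ∩ Mateo ∩ Rosa ∩ Ugo: 08:15-12:00, 16:45-17:45.
Emeka ∩ Jun ∩ Mateo ∩ Rosa ∩ Ugo ∩ Diego: 08:30-12:00, 16:45-17:45.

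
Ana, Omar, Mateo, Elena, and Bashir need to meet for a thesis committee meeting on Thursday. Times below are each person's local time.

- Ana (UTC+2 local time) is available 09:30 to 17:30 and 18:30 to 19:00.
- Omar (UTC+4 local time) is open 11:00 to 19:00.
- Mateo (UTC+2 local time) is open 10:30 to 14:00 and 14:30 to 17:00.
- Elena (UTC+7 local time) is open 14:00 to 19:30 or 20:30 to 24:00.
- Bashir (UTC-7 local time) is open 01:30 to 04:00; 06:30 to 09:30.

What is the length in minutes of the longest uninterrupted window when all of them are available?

Ana in UTC: 07:30-15:30, 16:30-17:00 (subtract 2h to convert from UTC+2).
Omar in UTC: 07:00-15:00 (subtract 4h to convert from UTC+4).
Mateo in UTC: 08:30-12:00, 12:30-15:00 (subtract 2h to convert from UTC+2).
Elena in UTC: 07:00-12:30, 13:30-17:00 (subtract 7h to convert from UTC+7).
Bashir in UTC: 08:30-11:00, 13:30-16:30 (add 7h to convert from UTC-7).
Ana ∩ Omar: 07:30-15:00.
Ana ∩ Omar ∩ Mateo: 08:30-12:00, 12:30-15:00.
Ana ∩ Omar ∩ Mateo ∩ Elena: 08:30-12:00, 13:30-15:00.
Ana ∩ Omar ∩ Mateo ∩ Elena ∩ Bashir: 08:30-11:00, 13:30-15:00.
The longest is 08:30-11:00 at 150 minutes.

150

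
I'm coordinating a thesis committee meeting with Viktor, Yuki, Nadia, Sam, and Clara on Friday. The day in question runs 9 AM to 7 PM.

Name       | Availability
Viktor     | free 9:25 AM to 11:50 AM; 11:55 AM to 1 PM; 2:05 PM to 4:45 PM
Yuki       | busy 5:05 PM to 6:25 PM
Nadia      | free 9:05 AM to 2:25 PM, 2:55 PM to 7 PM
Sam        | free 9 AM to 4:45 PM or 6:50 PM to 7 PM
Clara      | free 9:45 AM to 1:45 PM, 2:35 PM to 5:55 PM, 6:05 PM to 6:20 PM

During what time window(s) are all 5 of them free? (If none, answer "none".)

Viktor free: 09:25-11:50, 11:55-13:00, 14:05-16:45.
Yuki free: 09:00-17:05, 18:25-19:00 (invert busy blocks within the working day).
Nadia free: 09:05-14:25, 14:55-19:00.
Sam free: 09:00-16:45, 18:50-19:00.
Clara free: 09:45-13:45, 14:35-17:55, 18:05-18:20.
Viktor ∩ Yuki: 09:25-11:50, 11:55-13:00, 14:05-16:45.
Viktor ∩ Yuki ∩ Nadia: 09:25-11:50, 11:55-13:00, 14:05-14:25, 14:55-16:45.
Viktor ∩ Yuki ∩ Nadia ∩ Sam: 09:25-11:50, 11:55-13:00, 14:05-14:25, 14:55-16:45.
Viktor ∩ Yuki ∩ Nadia ∩ Sam ∩ Clara: 09:45-11:50, 11:55-13:00, 14:55-16:45.
Those are the intersection windows.

09:45-11:50, 11:55-13:00, 14:55-16:45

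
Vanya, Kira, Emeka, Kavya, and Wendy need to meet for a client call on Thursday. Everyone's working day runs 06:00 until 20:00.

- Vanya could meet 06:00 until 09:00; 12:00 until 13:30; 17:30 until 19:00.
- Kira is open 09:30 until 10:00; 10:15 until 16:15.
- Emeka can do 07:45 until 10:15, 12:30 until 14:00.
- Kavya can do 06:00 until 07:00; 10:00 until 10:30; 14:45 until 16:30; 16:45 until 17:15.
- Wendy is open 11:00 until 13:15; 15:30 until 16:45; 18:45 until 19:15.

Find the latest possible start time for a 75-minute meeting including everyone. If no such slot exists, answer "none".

Vanya ∩ Kira: 12:00-13:30.
Vanya ∩ Kira ∩ Emeka: 12:30-13:30.
Vanya ∩ Kira ∩ Emeka ∩ Kavya: ∅.
Vanya ∩ Kira ∩ Emeka ∩ Kavya ∩ Wendy: ∅.
There is no time when everyone is free.
No common window is at least 75 minutes long.

none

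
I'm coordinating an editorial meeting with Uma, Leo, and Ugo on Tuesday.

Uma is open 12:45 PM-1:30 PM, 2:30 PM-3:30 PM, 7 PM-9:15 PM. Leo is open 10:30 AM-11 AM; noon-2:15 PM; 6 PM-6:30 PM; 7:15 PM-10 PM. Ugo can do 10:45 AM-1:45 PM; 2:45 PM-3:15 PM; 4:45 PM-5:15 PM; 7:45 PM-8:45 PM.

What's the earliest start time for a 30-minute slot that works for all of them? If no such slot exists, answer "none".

Uma ∩ Leo: 12:45-13:30, 19:15-21:15.
Uma ∩ Leo ∩ Ugo: 12:45-13:30, 19:45-20:45.
The first common window of at least 30 minutes is 12:45-13:30, so the earliest start is 12:45.

12:45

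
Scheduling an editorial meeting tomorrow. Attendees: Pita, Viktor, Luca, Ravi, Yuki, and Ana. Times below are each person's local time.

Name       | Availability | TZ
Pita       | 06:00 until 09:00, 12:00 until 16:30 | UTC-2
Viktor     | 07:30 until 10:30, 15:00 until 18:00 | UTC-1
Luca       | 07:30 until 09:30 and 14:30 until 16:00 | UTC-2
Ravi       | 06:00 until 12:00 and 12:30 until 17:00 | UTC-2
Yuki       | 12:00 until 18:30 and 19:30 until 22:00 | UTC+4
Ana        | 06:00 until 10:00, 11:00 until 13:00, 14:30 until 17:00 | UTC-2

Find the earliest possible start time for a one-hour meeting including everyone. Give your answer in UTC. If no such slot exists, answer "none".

09:30

Pita in UTC: 08:00-11:00, 14:00-18:30 (add 2h to convert from UTC-2).
Viktor in UTC: 08:30-11:30, 16:00-19:00 (add 1h to convert from UTC-1).
Luca in UTC: 09:30-11:30, 16:30-18:00 (add 2h to convert from UTC-2).
Ravi in UTC: 08:00-14:00, 14:30-19:00 (add 2h to convert from UTC-2).
Yuki in UTC: 08:00-14:30, 15:30-18:00 (subtract 4h to convert from UTC+4).
Ana in UTC: 08:00-12:00, 13:00-15:00, 16:30-19:00 (add 2h to convert from UTC-2).
Pita ∩ Viktor: 08:30-11:00, 16:00-18:30.
Pita ∩ Viktor ∩ Luca: 09:30-11:00, 16:30-18:00.
Pita ∩ Viktor ∩ Luca ∩ Ravi: 09:30-11:00, 16:30-18:00.
Pita ∩ Viktor ∩ Luca ∩ Ravi ∩ Yuki: 09:30-11:00, 16:30-18:00.
Pita ∩ Viktor ∩ Luca ∩ Ravi ∩ Yuki ∩ Ana: 09:30-11:00, 16:30-18:00.
Those are the intersection windows.
The first common window of at least 60 minutes is 09:30-11:00, so the earliest start is 09:30.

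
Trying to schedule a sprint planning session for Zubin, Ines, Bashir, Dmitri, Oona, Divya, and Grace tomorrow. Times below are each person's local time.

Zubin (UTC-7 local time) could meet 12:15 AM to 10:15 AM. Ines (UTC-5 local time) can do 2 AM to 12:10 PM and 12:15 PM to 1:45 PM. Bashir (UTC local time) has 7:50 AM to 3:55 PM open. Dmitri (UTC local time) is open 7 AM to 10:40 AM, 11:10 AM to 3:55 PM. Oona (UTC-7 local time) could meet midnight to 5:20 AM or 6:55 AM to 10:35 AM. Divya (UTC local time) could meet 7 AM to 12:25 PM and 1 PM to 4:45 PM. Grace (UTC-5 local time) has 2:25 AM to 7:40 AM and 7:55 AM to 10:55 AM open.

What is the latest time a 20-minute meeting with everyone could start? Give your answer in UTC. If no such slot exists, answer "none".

15:35

Zubin in UTC: 07:15-17:15 (add 7h to convert from UTC-7).
Ines in UTC: 07:00-17:10, 17:15-18:45 (add 5h to convert from UTC-5).
Bashir in UTC: 07:50-15:55.
Dmitri in UTC: 07:00-10:40, 11:10-15:55.
Oona in UTC: 07:00-12:20, 13:55-17:35 (add 7h to convert from UTC-7).
Divya in UTC: 07:00-12:25, 13:00-16:45.
Grace in UTC: 07:25-12:40, 12:55-15:55 (add 5h to convert from UTC-5).
Zubin ∩ Ines: 07:15-17:10.
Zubin ∩ Ines ∩ Bashir: 07:50-15:55.
Zubin ∩ Ines ∩ Bashir ∩ Dmitri: 07:50-10:40, 11:10-15:55.
Zubin ∩ Ines ∩ Bashir ∩ Dmitri ∩ Oona: 07:50-10:40, 11:10-12:20, 13:55-15:55.
Zubin ∩ Ines ∩ Bashir ∩ Dmitri ∩ Oona ∩ Divya: 07:50-10:40, 11:10-12:20, 13:55-15:55.
Zubin ∩ Ines ∩ Bashir ∩ Dmitri ∩ Oona ∩ Divya ∩ Grace: 07:50-10:40, 11:10-12:20, 13:55-15:55.
So the common availability across everyone is 07:50-10:40, 11:10-12:20, 13:55-15:55.
The last common window of at least 20 minutes is 13:55-15:55; a 20-minute meeting can start as late as 15:35 and still end by 15:55.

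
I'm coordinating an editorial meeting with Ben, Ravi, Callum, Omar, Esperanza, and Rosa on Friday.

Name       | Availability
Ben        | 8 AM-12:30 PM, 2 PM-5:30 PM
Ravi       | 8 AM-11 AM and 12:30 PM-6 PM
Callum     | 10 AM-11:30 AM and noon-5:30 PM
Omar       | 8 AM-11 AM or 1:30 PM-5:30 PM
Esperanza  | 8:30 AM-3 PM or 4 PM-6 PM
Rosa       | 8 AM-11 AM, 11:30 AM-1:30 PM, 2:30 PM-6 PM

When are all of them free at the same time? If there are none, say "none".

Ben ∩ Ravi: 08:00-11:00, 14:00-17:30.
Ben ∩ Ravi ∩ Callum: 10:00-11:00, 14:00-17:30.
Ben ∩ Ravi ∩ Callum ∩ Omar: 10:00-11:00, 14:00-17:30.
Ben ∩ Ravi ∩ Callum ∩ Omar ∩ Esperanza: 10:00-11:00, 14:00-15:00, 16:00-17:30.
Ben ∩ Ravi ∩ Callum ∩ Omar ∩ Esperanza ∩ Rosa: 10:00-11:00, 14:30-15:00, 16:00-17:30.
So the common availability across everyone is 10:00-11:00, 14:30-15:00, 16:00-17:30.

10:00-11:00, 14:30-15:00, 16:00-17:30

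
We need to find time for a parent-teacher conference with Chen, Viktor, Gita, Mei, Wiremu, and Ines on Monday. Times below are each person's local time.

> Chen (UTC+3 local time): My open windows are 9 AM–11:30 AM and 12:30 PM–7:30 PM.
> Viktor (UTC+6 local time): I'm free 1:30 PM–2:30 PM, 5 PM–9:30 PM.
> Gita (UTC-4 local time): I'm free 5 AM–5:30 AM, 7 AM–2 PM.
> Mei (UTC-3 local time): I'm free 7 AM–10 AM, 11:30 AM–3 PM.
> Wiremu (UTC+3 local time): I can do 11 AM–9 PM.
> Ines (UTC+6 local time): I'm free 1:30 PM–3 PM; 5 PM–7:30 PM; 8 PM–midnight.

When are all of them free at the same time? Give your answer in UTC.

Chen in UTC: 06:00-08:30, 09:30-16:30 (subtract 3h to convert from UTC+3).
Viktor in UTC: 07:30-08:30, 11:00-15:30 (subtract 6h to convert from UTC+6).
Gita in UTC: 09:00-09:30, 11:00-18:00 (add 4h to convert from UTC-4).
Mei in UTC: 10:00-13:00, 14:30-18:00 (add 3h to convert from UTC-3).
Wiremu in UTC: 08:00-18:00 (subtract 3h to convert from UTC+3).
Ines in UTC: 07:30-09:00, 11:00-13:30, 14:00-18:00 (subtract 6h to convert from UTC+6).
Chen ∩ Viktor: 07:30-08:30, 11:00-15:30.
Chen ∩ Viktor ∩ Gita: 11:00-15:30.
Chen ∩ Viktor ∩ Gita ∩ Mei: 11:00-13:00, 14:30-15:30.
Chen ∩ Viktor ∩ Gita ∩ Mei ∩ Wiremu: 11:00-13:00, 14:30-15:30.
Chen ∩ Viktor ∩ Gita ∩ Mei ∩ Wiremu ∩ Ines: 11:00-13:00, 14:30-15:30.

11:00-13:00, 14:30-15:30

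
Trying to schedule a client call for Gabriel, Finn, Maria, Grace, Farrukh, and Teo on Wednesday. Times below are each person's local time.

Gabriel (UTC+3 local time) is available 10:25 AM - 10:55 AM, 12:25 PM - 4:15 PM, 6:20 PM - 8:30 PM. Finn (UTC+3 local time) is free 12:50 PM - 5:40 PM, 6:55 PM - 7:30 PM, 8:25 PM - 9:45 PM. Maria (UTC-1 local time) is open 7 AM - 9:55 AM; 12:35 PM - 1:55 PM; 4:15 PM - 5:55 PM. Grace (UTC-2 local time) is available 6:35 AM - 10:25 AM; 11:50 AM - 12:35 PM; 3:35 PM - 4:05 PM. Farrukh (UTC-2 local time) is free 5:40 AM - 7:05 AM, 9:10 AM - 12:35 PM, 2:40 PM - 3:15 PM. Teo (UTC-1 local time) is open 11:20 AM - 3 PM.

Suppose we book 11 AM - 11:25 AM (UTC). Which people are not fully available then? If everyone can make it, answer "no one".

Gabriel in UTC: 07:25-07:55, 09:25-13:15, 15:20-17:30 (subtract 3h to convert from UTC+3).
Finn in UTC: 09:50-14:40, 15:55-16:30, 17:25-18:45 (subtract 3h to convert from UTC+3).
Maria in UTC: 08:00-10:55, 13:35-14:55, 17:15-18:55 (add 1h to convert from UTC-1).
Grace in UTC: 08:35-12:25, 13:50-14:35, 17:35-18:05 (add 2h to convert from UTC-2).
Farrukh in UTC: 07:40-09:05, 11:10-14:35, 16:40-17:15 (add 2h to convert from UTC-2).
Teo in UTC: 12:20-16:00 (add 1h to convert from UTC-1).
Gabriel: free for 11:00-11:25. Finn: free for 11:00-11:25. Maria: not fully free for 11:00-11:25. Grace: free for 11:00-11:25. Farrukh: not fully free for 11:00-11:25. Teo: not fully free for 11:00-11:25.

Farrukh, Maria, Teo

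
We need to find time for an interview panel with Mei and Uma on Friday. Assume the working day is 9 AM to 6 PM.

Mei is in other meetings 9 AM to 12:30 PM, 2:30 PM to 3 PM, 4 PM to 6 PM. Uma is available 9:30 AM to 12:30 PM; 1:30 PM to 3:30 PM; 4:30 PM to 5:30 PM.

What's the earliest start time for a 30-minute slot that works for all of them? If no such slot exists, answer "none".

Mei free: 12:30-14:30, 15:00-16:00 (invert busy blocks within the working day).
Uma free: 09:30-12:30, 13:30-15:30, 16:30-17:30.
Mei ∩ Uma: 13:30-14:30, 15:00-15:30.
The first common window of at least 30 minutes is 13:30-14:30, so the earliest start is 13:30.

13:30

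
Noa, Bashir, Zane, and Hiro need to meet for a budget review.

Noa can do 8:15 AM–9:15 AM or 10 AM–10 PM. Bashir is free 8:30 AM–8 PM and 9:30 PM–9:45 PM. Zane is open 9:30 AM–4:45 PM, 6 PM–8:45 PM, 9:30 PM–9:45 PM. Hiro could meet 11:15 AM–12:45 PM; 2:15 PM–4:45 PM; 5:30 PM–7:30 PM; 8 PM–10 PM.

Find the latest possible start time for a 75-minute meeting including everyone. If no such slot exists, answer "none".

18:15

Noa ∩ Bashir: 08:30-09:15, 10:00-20:00, 21:30-21:45.
Noa ∩ Bashir ∩ Zane: 10:00-16:45, 18:00-20:00, 21:30-21:45.
Noa ∩ Bashir ∩ Zane ∩ Hiro: 11:15-12:45, 14:15-16:45, 18:00-19:30, 21:30-21:45.
The last common window of at least 75 minutes is 18:00-19:30; a 75-minute meeting can start as late as 18:15 and still end by 19:30.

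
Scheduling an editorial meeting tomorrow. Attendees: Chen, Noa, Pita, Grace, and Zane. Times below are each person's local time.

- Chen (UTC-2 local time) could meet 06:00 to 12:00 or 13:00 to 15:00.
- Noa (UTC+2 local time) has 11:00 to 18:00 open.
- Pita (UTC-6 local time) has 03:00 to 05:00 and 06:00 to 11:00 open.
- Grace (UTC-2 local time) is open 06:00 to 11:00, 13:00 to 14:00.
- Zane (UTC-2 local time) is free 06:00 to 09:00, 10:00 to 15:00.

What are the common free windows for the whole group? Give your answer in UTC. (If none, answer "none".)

09:00-11:00, 12:00-13:00, 15:00-16:00

Chen in UTC: 08:00-14:00, 15:00-17:00 (add 2h to convert from UTC-2).
Noa in UTC: 09:00-16:00 (subtract 2h to convert from UTC+2).
Pita in UTC: 09:00-11:00, 12:00-17:00 (add 6h to convert from UTC-6).
Grace in UTC: 08:00-13:00, 15:00-16:00 (add 2h to convert from UTC-2).
Zane in UTC: 08:00-11:00, 12:00-17:00 (add 2h to convert from UTC-2).
Chen ∩ Noa: 09:00-14:00, 15:00-16:00.
Chen ∩ Noa ∩ Pita: 09:00-11:00, 12:00-14:00, 15:00-16:00.
Chen ∩ Noa ∩ Pita ∩ Grace: 09:00-11:00, 12:00-13:00, 15:00-16:00.
Chen ∩ Noa ∩ Pita ∩ Grace ∩ Zane: 09:00-11:00, 12:00-13:00, 15:00-16:00.
Those are the intersection windows.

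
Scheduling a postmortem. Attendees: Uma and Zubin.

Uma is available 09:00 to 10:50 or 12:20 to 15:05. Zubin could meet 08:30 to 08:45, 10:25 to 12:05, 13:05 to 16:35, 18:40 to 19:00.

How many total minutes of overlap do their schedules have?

Uma ∩ Zubin: 10:25-10:50, 13:05-15:05.
Summing the common windows: 25 + 120 = 145 minutes.

145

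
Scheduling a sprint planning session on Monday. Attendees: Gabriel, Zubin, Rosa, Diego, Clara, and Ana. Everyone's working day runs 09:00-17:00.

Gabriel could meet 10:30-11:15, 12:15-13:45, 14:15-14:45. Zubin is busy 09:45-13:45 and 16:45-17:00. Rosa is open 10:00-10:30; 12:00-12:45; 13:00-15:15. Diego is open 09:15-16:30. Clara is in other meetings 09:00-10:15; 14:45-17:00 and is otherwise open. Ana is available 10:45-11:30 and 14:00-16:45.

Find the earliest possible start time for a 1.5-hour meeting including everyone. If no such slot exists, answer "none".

none

Gabriel free: 10:30-11:15, 12:15-13:45, 14:15-14:45.
Zubin free: 09:00-09:45, 13:45-16:45 (invert busy blocks within the working day).
Rosa free: 10:00-10:30, 12:00-12:45, 13:00-15:15.
Diego free: 09:15-16:30.
Clara free: 10:15-14:45 (invert busy blocks within the working day).
Ana free: 10:45-11:30, 14:00-16:45.
Gabriel ∩ Zubin: 14:15-14:45.
Gabriel ∩ Zubin ∩ Rosa: 14:15-14:45.
Gabriel ∩ Zubin ∩ Rosa ∩ Diego: 14:15-14:45.
Gabriel ∩ Zubin ∩ Rosa ∩ Diego ∩ Clara: 14:15-14:45.
Gabriel ∩ Zubin ∩ Rosa ∩ Diego ∩ Clara ∩ Ana: 14:15-14:45.
Those are the intersection windows.
No common window is at least 90 minutes long.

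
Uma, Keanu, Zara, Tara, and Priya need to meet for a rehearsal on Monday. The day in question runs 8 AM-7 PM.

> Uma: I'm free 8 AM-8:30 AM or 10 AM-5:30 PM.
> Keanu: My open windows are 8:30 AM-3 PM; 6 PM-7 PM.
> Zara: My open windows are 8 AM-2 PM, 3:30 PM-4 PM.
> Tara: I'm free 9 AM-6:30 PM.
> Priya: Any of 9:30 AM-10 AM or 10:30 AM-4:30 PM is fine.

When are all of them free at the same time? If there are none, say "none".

10:30-14:00

Uma ∩ Keanu: 10:00-15:00.
Uma ∩ Keanu ∩ Zara: 10:00-14:00.
Uma ∩ Keanu ∩ Zara ∩ Tara: 10:00-14:00.
Uma ∩ Keanu ∩ Zara ∩ Tara ∩ Priya: 10:30-14:00.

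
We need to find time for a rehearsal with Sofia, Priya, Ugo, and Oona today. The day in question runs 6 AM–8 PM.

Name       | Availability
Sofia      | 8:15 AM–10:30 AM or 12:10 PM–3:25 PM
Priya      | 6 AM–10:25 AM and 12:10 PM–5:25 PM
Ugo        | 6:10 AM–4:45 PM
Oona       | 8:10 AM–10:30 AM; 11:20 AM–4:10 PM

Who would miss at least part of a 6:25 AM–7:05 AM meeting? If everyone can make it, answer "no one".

Sofia: not fully free for 06:25-07:05. Priya: free for 06:25-07:05. Ugo: free for 06:25-07:05. Oona: not fully free for 06:25-07:05.

Oona, Sofia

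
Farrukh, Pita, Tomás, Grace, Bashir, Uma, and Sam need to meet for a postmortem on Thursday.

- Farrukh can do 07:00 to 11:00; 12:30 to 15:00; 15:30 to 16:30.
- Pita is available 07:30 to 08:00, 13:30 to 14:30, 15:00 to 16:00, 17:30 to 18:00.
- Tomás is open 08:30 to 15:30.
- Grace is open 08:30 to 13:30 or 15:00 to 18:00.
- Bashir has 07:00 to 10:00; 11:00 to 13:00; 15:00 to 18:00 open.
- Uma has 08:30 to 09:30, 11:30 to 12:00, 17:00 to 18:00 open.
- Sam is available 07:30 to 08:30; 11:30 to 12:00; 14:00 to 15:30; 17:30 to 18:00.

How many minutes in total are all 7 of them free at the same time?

0

Farrukh ∩ Pita: 07:30-08:00, 13:30-14:30, 15:30-16:00.
Farrukh ∩ Pita ∩ Tomás: 13:30-14:30.
Farrukh ∩ Pita ∩ Tomás ∩ Grace: ∅.
Farrukh ∩ Pita ∩ Tomás ∩ Grace ∩ Bashir: ∅.
Farrukh ∩ Pita ∩ Tomás ∩ Grace ∩ Bashir ∩ Uma: ∅.
Farrukh ∩ Pita ∩ Tomás ∩ Grace ∩ Bashir ∩ Uma ∩ Sam: ∅.
There is no time when everyone is free.
There is no common window, so the total is 0 minutes.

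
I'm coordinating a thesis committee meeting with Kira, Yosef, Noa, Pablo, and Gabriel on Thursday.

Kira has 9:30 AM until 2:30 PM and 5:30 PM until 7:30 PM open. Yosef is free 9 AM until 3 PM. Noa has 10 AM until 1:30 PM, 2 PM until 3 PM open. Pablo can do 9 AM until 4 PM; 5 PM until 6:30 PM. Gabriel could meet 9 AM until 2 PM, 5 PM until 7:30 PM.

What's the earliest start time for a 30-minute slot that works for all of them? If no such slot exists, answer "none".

10:00

Kira ∩ Yosef: 09:30-14:30.
Kira ∩ Yosef ∩ Noa: 10:00-13:30, 14:00-14:30.
Kira ∩ Yosef ∩ Noa ∩ Pablo: 10:00-13:30, 14:00-14:30.
Kira ∩ Yosef ∩ Noa ∩ Pablo ∩ Gabriel: 10:00-13:30.
The first common window of at least 30 minutes is 10:00-13:30, so the earliest start is 10:00.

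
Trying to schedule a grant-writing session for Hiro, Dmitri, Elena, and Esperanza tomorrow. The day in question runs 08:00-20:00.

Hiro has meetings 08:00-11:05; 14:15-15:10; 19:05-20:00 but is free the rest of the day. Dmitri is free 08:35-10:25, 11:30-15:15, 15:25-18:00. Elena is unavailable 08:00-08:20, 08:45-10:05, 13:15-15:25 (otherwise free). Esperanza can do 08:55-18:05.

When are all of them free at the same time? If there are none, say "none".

11:30-13:15, 15:25-18:00

Hiro free: 11:05-14:15, 15:10-19:05 (invert busy blocks within the working day).
Dmitri free: 08:35-10:25, 11:30-15:15, 15:25-18:00.
Elena free: 08:20-08:45, 10:05-13:15, 15:25-20:00 (invert busy blocks within the working day).
Esperanza free: 08:55-18:05.
Hiro ∩ Dmitri: 11:30-14:15, 15:10-15:15, 15:25-18:00.
Hiro ∩ Dmitri ∩ Elena: 11:30-13:15, 15:25-18:00.
Hiro ∩ Dmitri ∩ Elena ∩ Esperanza: 11:30-13:15, 15:25-18:00.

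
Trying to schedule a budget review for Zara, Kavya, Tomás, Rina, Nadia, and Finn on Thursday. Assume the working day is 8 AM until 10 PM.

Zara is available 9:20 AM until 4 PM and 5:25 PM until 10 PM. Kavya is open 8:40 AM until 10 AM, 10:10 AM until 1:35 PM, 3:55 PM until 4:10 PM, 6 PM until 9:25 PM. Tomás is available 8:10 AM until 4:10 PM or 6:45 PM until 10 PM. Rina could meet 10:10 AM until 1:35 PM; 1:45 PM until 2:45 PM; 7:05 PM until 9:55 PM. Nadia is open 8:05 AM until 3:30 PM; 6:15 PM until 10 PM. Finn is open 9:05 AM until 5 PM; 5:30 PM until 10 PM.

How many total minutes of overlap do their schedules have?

Zara ∩ Kavya: 09:20-10:00, 10:10-13:35, 15:55-16:00, 18:00-21:25.
Zara ∩ Kavya ∩ Tomás: 09:20-10:00, 10:10-13:35, 15:55-16:00, 18:45-21:25.
Zara ∩ Kavya ∩ Tomás ∩ Rina: 10:10-13:35, 19:05-21:25.
Zara ∩ Kavya ∩ Tomás ∩ Rina ∩ Nadia: 10:10-13:35, 19:05-21:25.
Zara ∩ Kavya ∩ Tomás ∩ Rina ∩ Nadia ∩ Finn: 10:10-13:35, 19:05-21:25.
Summing the common windows: 205 + 140 = 345 minutes.

345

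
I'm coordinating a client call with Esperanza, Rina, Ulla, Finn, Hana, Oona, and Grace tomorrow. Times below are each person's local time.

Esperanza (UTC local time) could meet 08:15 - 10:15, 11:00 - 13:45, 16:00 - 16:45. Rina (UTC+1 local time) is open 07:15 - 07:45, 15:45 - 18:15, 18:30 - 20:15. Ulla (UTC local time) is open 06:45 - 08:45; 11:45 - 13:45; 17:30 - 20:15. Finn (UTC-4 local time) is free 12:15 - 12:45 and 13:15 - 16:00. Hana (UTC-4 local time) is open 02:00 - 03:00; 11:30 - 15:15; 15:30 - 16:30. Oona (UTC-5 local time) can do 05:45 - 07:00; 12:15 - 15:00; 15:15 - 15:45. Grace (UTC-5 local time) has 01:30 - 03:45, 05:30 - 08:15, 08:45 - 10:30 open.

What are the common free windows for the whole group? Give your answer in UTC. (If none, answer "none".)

Esperanza in UTC: 08:15-10:15, 11:00-13:45, 16:00-16:45.
Rina in UTC: 06:15-06:45, 14:45-17:15, 17:30-19:15 (subtract 1h to convert from UTC+1).
Ulla in UTC: 06:45-08:45, 11:45-13:45, 17:30-20:15.
Finn in UTC: 16:15-16:45, 17:15-20:00 (add 4h to convert from UTC-4).
Hana in UTC: 06:00-07:00, 15:30-19:15, 19:30-20:30 (add 4h to convert from UTC-4).
Oona in UTC: 10:45-12:00, 17:15-20:00, 20:15-20:45 (add 5h to convert from UTC-5).
Grace in UTC: 06:30-08:45, 10:30-13:15, 13:45-15:30 (add 5h to convert from UTC-5).
Esperanza ∩ Rina: 16:00-16:45.
Esperanza ∩ Rina ∩ Ulla: ∅.
Esperanza ∩ Rina ∩ Ulla ∩ Finn: ∅.
Esperanza ∩ Rina ∩ Ulla ∩ Finn ∩ Hana: ∅.
Esperanza ∩ Rina ∩ Ulla ∩ Finn ∩ Hana ∩ Oona: ∅.
Esperanza ∩ Rina ∩ Ulla ∩ Finn ∩ Hana ∩ Oona ∩ Grace: ∅.
There is no time when everyone is free.

none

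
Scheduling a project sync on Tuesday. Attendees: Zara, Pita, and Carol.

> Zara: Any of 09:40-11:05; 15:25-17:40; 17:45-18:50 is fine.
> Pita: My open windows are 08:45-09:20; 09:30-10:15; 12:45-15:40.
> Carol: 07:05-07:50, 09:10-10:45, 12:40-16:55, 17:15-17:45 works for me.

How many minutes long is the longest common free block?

35

Zara ∩ Pita: 09:40-10:15, 15:25-15:40.
Zara ∩ Pita ∩ Carol: 09:40-10:15, 15:25-15:40.
The longest is 09:40-10:15 at 35 minutes.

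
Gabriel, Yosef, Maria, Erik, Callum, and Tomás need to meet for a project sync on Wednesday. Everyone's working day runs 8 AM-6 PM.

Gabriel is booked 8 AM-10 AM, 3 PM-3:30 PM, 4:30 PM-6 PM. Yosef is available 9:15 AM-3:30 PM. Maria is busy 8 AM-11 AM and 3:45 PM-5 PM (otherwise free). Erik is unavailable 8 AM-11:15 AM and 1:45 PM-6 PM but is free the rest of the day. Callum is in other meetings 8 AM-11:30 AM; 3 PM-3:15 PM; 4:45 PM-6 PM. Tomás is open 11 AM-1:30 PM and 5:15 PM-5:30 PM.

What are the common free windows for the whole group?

11:30-13:30

Gabriel free: 10:00-15:00, 15:30-16:30 (invert busy blocks within the working day).
Yosef free: 09:15-15:30.
Maria free: 11:00-15:45, 17:00-18:00 (invert busy blocks within the working day).
Erik free: 11:15-13:45 (invert busy blocks within the working day).
Callum free: 11:30-15:00, 15:15-16:45 (invert busy blocks within the working day).
Tomás free: 11:00-13:30, 17:15-17:30.
Gabriel ∩ Yosef: 10:00-15:00.
Gabriel ∩ Yosef ∩ Maria: 11:00-15:00.
Gabriel ∩ Yosef ∩ Maria ∩ Erik: 11:15-13:45.
Gabriel ∩ Yosef ∩ Maria ∩ Erik ∩ Callum: 11:30-13:45.
Gabriel ∩ Yosef ∩ Maria ∩ Erik ∩ Callum ∩ Tomás: 11:30-13:30.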